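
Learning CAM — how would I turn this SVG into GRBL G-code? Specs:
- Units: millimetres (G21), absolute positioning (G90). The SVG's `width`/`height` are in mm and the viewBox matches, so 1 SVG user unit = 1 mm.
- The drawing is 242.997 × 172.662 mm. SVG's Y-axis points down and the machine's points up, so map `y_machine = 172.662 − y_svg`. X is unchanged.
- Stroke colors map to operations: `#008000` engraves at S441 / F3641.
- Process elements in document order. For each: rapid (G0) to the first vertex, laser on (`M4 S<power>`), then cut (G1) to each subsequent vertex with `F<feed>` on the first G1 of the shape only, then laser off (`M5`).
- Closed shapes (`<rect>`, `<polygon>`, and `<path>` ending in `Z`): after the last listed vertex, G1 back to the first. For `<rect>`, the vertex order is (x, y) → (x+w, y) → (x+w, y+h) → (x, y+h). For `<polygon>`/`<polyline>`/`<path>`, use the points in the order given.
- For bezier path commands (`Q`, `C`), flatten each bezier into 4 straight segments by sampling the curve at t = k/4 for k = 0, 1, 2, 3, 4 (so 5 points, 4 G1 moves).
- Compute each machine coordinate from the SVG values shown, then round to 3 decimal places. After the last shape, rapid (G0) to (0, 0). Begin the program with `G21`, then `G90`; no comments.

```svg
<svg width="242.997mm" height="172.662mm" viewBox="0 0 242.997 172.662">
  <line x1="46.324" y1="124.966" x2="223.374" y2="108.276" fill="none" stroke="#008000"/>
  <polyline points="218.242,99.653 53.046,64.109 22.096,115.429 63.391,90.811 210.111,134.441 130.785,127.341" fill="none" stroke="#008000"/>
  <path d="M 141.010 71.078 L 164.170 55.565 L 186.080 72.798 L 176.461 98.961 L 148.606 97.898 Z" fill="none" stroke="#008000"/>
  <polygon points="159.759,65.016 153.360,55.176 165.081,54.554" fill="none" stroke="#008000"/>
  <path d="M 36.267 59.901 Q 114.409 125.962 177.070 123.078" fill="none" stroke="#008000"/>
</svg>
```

G21
G90
G0 X46.324 Y47.696
M4 S441
G1 X223.374 Y64.386 F3641
M5
G0 X218.242 Y73.009
M4 S441
G1 X53.046 Y108.553 F3641
G1 X22.096 Y57.233
G1 X63.391 Y81.851
G1 X210.111 Y38.221
G1 X130.785 Y45.321
M5
G0 X141.010 Y101.584
M4 S441
G1 X164.170 Y117.097 F3641
G1 X186.080 Y99.864
G1 X176.461 Y73.701
G1 X148.606 Y74.764
G1 X141.010 Y101.584
M5
G0 X159.759 Y107.646
M4 S441
G1 X153.360 Y117.486 F3641
G1 X165.081 Y118.108
G1 X159.759 Y107.646
M5
G0 X36.267 Y112.761
M4 S441
G1 X74.370 Y84.040 F3641
G1 X110.539 Y63.936
G1 X144.772 Y52.451
G1 X177.070 Y49.584
M5
G0 X0.000 Y0.000

Since the viewBox matches the mm dimensions, user units are millimetres directly. The only transform is the Y-flip y_m = 172.662 − y_svg.

Shape 1 is a line segment drawn with `<line>`. Its stroke #008000 means engrave at S441, F3641. After flipping Y the toolpath is (46.324,47.696) → (223.374,64.386).

Shape 2 is a open polyline drawn with `<polyline>`. Its stroke #008000 means engrave at S441, F3641. After flipping Y the toolpath is (218.242,73.009) → (53.046,108.553) → (22.096,57.233) → (63.391,81.851) → (210.111,38.221) → (130.785,45.321).

Shape 3 is a regular polygon drawn with `<path>`. Its stroke #008000 means engrave at S441, F3641. After flipping Y the toolpath is (141.010,101.584) → (164.170,117.097) → (186.080,99.864) → (176.461,73.701) → (148.606,74.764) → (141.010,101.584), returning to the start.

Shape 4 is a regular polygon drawn with `<polygon>`. Its stroke #008000 means engrave at S441, F3641. After flipping Y the toolpath is (159.759,107.646) → (153.360,117.486) → (165.081,118.108) → (159.759,107.646), returning to the start.

Shape 5 is a quadratic bezier drawn with `<path>`. Its stroke #008000 means engrave at S441, F3641. After flipping Y the toolpath is (36.267,112.761) → (74.370,84.040) → (110.539,63.936) → (144.772,52.451) → (177.070,49.584).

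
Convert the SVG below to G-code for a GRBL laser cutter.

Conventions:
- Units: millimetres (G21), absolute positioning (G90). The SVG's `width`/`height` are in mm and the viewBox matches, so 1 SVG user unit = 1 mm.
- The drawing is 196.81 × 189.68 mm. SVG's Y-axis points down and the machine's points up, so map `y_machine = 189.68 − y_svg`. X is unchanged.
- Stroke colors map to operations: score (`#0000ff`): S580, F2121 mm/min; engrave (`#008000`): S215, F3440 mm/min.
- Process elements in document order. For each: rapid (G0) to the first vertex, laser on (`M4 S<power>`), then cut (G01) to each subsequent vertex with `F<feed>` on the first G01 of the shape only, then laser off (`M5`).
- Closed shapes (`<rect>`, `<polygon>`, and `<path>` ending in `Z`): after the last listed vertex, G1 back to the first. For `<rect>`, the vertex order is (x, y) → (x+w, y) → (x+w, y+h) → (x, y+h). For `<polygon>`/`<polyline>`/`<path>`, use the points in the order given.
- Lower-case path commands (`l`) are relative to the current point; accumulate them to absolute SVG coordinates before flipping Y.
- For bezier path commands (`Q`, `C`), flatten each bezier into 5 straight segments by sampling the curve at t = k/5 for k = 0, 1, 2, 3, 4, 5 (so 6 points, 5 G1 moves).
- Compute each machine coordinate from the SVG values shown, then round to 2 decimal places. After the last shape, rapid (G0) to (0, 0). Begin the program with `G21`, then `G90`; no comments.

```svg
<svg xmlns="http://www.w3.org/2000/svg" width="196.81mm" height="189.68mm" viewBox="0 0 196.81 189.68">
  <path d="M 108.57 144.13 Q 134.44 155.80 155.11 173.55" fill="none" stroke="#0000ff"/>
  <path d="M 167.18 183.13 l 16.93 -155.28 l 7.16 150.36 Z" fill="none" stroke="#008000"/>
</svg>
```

1 u = 1 mm; y_m = 189.68 − y.

[1] `<path>` quadratic bezier, #0000ff→score S580 F2121: (108.57,45.55) → (118.71,40.64) → (128.43,35.24) → (137.74,29.36) → (146.63,22.99) → (155.11,16.13)

[2] `<path>` closed polygon, #008000→engrave S215 F3440: (167.18,6.55) → (184.11,161.83) → (191.27,11.47) → (167.18,6.55) (closed)

G21
G90
G0 X108.57 Y45.55
M4 S580
G01 X118.71 Y40.64 F2121
G01 X128.43 Y35.24
G01 X137.74 Y29.36
G01 X146.63 Y22.99
G01 X155.11 Y16.13
M5
G0 X167.18 Y6.55
M4 S215
G01 X184.11 Y161.83 F3440
G01 X191.27 Y11.47
G01 X167.18 Y6.55
M5
G0 X0.00 Y0.00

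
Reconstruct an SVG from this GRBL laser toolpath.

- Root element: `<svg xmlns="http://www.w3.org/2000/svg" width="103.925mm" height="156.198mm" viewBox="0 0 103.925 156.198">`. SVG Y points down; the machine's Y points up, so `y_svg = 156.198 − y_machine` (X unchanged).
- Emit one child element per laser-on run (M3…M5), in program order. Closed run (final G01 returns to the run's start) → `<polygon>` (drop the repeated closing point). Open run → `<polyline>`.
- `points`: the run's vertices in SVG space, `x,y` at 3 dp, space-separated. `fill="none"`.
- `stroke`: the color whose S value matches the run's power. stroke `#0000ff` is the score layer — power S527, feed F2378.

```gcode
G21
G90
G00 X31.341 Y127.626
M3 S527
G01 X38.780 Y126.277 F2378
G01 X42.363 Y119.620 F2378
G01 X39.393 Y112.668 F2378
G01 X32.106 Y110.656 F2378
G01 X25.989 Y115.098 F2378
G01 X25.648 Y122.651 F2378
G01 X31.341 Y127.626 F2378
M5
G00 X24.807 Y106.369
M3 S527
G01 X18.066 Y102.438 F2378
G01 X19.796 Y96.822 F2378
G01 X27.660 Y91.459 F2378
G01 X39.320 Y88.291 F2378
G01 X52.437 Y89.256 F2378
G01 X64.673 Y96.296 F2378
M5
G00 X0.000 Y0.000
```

<svg xmlns="http://www.w3.org/2000/svg" width="103.925mm" height="156.198mm" viewBox="0 0 103.925 156.198">
  <polygon points="31.341,28.572 38.780,29.921 42.363,36.578 39.393,43.530 32.106,45.542 25.989,41.100 25.648,33.547" fill="none" stroke="#0000ff"/>
  <polyline points="24.807,49.829 18.066,53.760 19.796,59.376 27.660,64.739 39.320,67.907 52.437,66.942 64.673,59.902" fill="none" stroke="#0000ff"/>
</svg>

y_svg = 156.198 − y_m. Every run uses S527, so all elements get stroke `#0000ff` (score).

[1] closed run; points: 31.341,28.572 38.780,29.921 42.363,36.578 39.393,43.530 32.106,45.542 25.989,41.100 25.648,33.547

[2] open run; points: 24.807,49.829 18.066,53.760 19.796,59.376 27.660,64.739 39.320,67.907 52.437,66.942 64.673,59.902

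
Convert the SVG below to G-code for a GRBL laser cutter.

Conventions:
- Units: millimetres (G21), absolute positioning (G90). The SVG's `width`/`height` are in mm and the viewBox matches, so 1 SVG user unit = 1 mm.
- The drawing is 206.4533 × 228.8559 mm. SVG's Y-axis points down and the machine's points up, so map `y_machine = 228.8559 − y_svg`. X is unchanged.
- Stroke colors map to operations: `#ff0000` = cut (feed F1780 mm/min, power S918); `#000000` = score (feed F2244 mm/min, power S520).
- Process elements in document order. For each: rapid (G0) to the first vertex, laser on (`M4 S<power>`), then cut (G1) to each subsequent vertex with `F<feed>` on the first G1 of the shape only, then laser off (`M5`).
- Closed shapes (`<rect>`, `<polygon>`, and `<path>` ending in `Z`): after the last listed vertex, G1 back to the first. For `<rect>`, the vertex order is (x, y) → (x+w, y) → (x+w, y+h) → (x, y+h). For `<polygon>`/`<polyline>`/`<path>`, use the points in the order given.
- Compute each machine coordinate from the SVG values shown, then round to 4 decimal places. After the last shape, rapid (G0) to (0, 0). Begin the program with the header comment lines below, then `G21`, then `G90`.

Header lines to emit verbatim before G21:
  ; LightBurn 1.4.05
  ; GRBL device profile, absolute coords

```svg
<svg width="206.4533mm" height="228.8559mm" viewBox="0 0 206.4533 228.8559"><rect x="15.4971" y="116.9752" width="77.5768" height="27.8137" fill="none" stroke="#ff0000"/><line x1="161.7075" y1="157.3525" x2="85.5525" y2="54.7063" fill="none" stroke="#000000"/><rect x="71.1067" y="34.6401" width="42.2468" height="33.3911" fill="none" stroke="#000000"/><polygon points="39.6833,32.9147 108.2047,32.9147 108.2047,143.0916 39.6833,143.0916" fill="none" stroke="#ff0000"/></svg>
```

; LightBurn 1.4.05
; GRBL device profile, absolute coords
G21
G90
G0 X15.4971 Y111.8807
M4 S918
G1 X93.0739 Y111.8807 F1780
G1 X93.0739 Y84.0670
G1 X15.4971 Y84.0670
G1 X15.4971 Y111.8807
M5
G0 X161.7075 Y71.5034
M4 S520
G1 X85.5525 Y174.1496 F2244
M5
G0 X71.1067 Y194.2158
M4 S520
G1 X113.3535 Y194.2158 F2244
G1 X113.3535 Y160.8247
G1 X71.1067 Y160.8247
G1 X71.1067 Y194.2158
M5
G0 X39.6833 Y195.9412
M4 S918
G1 X108.2047 Y195.9412 F1780
G1 X108.2047 Y85.7643
G1 X39.6833 Y85.7643
G1 X39.6833 Y195.9412
M5
G0 X0.0000 Y0.0000

1 u = 1 mm; y_m = 228.8559 − y.

[1] `<rect>` rectangle, #ff0000→cut S918 F1780: (15.4971,111.8807) → (93.0739,111.8807) → (93.0739,84.0670) → (15.4971,84.0670) → (15.4971,111.8807) (closed)

[2] `<line>` line segment, #000000→score S520 F2244: (161.7075,71.5034) → (85.5525,174.1496)

[3] `<rect>` rectangle, #000000→score S520 F2244: (71.1067,194.2158) → (113.3535,194.2158) → (113.3535,160.8247) → (71.1067,160.8247) → (71.1067,194.2158) (closed)

[4] `<polygon>` rectangle, #ff0000→cut S918 F1780: (39.6833,195.9412) → (108.2047,195.9412) → (108.2047,85.7643) → (39.6833,85.7643) → (39.6833,195.9412) (closed)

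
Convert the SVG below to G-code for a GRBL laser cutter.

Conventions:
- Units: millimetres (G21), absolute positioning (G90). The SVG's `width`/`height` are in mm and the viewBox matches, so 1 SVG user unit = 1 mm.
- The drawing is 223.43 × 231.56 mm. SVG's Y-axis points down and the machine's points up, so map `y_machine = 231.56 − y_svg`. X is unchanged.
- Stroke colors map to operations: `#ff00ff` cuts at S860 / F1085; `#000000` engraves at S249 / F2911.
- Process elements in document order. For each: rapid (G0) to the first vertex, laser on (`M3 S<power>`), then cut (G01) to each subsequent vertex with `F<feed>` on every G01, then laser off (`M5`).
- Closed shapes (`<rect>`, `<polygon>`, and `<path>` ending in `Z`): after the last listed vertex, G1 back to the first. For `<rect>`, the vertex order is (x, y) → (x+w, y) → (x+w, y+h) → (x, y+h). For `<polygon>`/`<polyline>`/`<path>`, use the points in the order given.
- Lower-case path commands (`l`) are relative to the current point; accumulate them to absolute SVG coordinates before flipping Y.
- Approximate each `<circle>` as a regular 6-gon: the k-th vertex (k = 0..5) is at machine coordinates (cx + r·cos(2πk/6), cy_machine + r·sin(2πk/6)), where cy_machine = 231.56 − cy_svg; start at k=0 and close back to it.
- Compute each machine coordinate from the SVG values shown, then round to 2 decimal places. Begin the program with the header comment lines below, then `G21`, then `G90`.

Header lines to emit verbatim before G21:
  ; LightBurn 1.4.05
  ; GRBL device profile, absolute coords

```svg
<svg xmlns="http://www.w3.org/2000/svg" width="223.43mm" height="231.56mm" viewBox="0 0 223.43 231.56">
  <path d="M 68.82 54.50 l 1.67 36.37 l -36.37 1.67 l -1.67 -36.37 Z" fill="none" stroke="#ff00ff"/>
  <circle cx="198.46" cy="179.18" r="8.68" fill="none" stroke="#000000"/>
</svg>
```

; LightBurn 1.4.05
; GRBL device profile, absolute coords
G21
G90
G0 X68.82 Y177.06
M3 S860
G01 X70.49 Y140.69 F1085
G01 X34.12 Y139.02 F1085
G01 X32.45 Y175.39 F1085
G01 X68.82 Y177.06 F1085
M5
G0 X207.14 Y52.38
M3 S249
G01 X202.80 Y59.90 F2911
G01 X194.12 Y59.90 F2911
G01 X189.78 Y52.38 F2911
G01 X194.12 Y44.86 F2911
G01 X202.80 Y44.86 F2911
G01 X207.14 Y52.38 F2911
M5

1 u = 1 mm; y_m = 231.56 − y.

[1] `<path>` regular polygon, #ff00ff→cut S860 F1085: (68.82,177.06) → (70.49,140.69) → (34.12,139.02) → (32.45,175.39) → (68.82,177.06) (closed)

[2] `<circle>` circle, #000000→engrave S249 F2911: (207.14,52.38) → (202.80,59.90) → (194.12,59.90) → (189.78,52.38) → (194.12,44.86) → (202.80,44.86) → (207.14,52.38) (closed)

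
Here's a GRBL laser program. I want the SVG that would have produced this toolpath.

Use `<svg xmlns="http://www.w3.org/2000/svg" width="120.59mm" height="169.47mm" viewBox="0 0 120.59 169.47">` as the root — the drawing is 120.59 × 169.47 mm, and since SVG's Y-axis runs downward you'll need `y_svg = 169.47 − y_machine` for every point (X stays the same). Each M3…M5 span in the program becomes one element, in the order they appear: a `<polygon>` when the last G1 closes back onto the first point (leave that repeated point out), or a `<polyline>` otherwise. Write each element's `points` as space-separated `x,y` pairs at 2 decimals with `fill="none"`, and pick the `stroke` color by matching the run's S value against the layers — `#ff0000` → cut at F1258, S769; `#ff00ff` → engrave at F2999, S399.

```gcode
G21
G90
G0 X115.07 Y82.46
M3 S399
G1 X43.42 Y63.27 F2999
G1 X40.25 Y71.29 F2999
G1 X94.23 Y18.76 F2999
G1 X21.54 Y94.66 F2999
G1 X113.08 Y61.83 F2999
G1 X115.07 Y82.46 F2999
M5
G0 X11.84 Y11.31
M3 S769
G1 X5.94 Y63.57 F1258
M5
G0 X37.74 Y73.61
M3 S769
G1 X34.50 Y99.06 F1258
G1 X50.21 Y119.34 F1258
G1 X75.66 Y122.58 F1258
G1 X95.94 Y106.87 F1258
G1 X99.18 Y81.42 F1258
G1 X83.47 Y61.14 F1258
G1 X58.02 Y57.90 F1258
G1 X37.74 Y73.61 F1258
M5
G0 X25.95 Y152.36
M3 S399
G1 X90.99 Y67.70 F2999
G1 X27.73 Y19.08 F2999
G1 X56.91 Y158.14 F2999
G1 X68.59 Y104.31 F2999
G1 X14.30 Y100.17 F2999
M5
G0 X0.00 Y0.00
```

Machine Y-up, SVG Y-down with viewBox height 169.47, so y_svg = 169.47 − y_machine; X carries over.

Run 1: power S399 maps to stroke `#ff00ff` (engrave). The run returns to its start, so emit a `<polygon>` with points (Y-flipped): 115.07,87.01 43.42,106.20 40.25,98.18 94.23,150.71 21.54,74.81 113.08,107.64.

Run 2: power S769 maps to stroke `#ff0000` (cut). The run is open, so emit a `<polyline>` with points (Y-flipped): 11.84,158.16 5.94,105.90.

Run 3: the run's S769 means `#ff0000` (cut). The run returns to its start, so emit a `<polygon>` with points (Y-flipped): 37.74,95.86 34.50,70.41 50.21,50.13 75.66,46.89 95.94,62.60 99.18,88.05 83.47,108.33 58.02,111.57.

Run 4: the run's S399 means `#ff00ff` (engrave). The run is open, so emit a `<polyline>` with points (Y-flipped): 25.95,17.11 90.99,101.77 27.73,150.39 56.91,11.33 68.59,65.16 14.30,69.30.

<svg xmlns="http://www.w3.org/2000/svg" width="120.59mm" height="169.47mm" viewBox="0 0 120.59 169.47">
  <polygon points="115.07,87.01 43.42,106.20 40.25,98.18 94.23,150.71 21.54,74.81 113.08,107.64" fill="none" stroke="#ff00ff"/>
  <polyline points="11.84,158.16 5.94,105.90" fill="none" stroke="#ff0000"/>
  <polygon points="37.74,95.86 34.50,70.41 50.21,50.13 75.66,46.89 95.94,62.60 99.18,88.05 83.47,108.33 58.02,111.57" fill="none" stroke="#ff0000"/>
  <polyline points="25.95,17.11 90.99,101.77 27.73,150.39 56.91,11.33 68.59,65.16 14.30,69.30" fill="none" stroke="#ff00ff"/>
</svg>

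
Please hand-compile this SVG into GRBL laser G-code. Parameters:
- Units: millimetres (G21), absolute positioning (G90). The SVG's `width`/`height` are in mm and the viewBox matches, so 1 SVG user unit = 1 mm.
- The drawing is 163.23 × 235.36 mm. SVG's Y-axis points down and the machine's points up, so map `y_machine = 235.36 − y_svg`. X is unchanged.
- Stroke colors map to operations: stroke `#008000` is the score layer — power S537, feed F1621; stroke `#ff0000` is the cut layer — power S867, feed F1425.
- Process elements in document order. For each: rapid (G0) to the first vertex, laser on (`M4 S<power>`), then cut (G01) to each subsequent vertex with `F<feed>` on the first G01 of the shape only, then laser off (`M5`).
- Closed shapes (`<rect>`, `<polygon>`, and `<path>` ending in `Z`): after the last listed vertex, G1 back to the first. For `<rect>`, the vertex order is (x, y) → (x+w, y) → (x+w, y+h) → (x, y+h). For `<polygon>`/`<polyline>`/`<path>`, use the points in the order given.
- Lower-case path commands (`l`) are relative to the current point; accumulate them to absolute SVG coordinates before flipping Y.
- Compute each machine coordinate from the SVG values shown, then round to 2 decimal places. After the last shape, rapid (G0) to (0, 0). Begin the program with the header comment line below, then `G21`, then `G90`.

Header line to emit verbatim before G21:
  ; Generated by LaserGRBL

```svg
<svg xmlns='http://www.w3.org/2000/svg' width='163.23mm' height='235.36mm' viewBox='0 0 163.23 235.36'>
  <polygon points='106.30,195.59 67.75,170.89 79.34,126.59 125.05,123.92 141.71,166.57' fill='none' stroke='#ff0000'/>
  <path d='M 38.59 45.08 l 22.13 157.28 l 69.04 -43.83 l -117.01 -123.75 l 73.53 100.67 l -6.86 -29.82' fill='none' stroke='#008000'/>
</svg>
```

; Generated by LaserGRBL
G21
G90
G0 X106.30 Y39.77
M4 S867
G01 X67.75 Y64.47 F1425
G01 X79.34 Y108.77
G01 X125.05 Y111.44
G01 X141.71 Y68.79
G01 X106.30 Y39.77
M5
G0 X38.59 Y190.28
M4 S537
G01 X60.72 Y33.00 F1621
G01 X129.76 Y76.83
G01 X12.75 Y200.58
G01 X86.28 Y99.91
G01 X79.42 Y129.73
M5
G0 X0.00 Y0.00

Since the viewBox matches the mm dimensions, user units are millimetres directly. The only transform is the Y-flip y_m = 235.36 − y_svg.

Shape 1 is a regular polygon drawn with `<polygon>`. Its stroke #ff0000 means cut at S867, F1425. After flipping Y the toolpath is (106.30,39.77) → (67.75,64.47) → (79.34,108.77) → (125.05,111.44) → (141.71,68.79) → (106.30,39.77), returning to the start.

Shape 2 is a open polyline drawn with `<path>`. Its stroke #008000 means score at S537, F1621. After flipping Y the toolpath is (38.59,190.28) → (60.72,33.00) → (129.76,76.83) → (12.75,200.58) → (86.28,99.91) → (79.42,129.73).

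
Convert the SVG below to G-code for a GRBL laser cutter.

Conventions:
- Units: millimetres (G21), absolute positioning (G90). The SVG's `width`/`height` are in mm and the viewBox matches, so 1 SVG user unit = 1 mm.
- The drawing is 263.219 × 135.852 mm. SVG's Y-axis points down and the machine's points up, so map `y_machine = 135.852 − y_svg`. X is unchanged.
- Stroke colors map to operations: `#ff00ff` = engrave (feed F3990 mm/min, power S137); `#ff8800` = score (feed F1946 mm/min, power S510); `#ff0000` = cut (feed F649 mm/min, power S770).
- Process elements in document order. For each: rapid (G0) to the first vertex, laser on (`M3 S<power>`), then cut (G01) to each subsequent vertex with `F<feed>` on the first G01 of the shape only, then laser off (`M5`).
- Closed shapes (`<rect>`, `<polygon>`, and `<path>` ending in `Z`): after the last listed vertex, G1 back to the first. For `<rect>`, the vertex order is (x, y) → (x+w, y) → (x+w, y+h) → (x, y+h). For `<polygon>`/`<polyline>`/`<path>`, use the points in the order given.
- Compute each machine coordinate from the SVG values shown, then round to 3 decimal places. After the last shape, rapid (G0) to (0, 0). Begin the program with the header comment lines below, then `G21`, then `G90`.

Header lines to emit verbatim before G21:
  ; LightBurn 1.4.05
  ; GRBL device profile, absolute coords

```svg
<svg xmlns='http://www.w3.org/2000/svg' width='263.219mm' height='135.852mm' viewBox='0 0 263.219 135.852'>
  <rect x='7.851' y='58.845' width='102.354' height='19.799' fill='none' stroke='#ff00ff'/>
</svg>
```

viewBox `0 0 263.219 135.852` with mm width/height → 1 unit = 1 mm. Flip: y_m = 135.852 − y_svg.

**Shape 1** — `<rect>` rectangle, stroke `#ff00ff` → engrave (S137, F3990). Machine vertices: (7.851,77.007) → (110.205,77.007) → (110.205,57.208) → (7.851,57.208) → (7.851,77.007). Closed: final G1 returns to the first vertex.

; LightBurn 1.4.05
; GRBL device profile, absolute coords
G21
G90
G0 X7.851 Y77.007
M3 S137
G01 X110.205 Y77.007 F3990
G01 X110.205 Y57.208
G01 X7.851 Y57.208
G01 X7.851 Y77.007
M5
G0 X0.000 Y0.000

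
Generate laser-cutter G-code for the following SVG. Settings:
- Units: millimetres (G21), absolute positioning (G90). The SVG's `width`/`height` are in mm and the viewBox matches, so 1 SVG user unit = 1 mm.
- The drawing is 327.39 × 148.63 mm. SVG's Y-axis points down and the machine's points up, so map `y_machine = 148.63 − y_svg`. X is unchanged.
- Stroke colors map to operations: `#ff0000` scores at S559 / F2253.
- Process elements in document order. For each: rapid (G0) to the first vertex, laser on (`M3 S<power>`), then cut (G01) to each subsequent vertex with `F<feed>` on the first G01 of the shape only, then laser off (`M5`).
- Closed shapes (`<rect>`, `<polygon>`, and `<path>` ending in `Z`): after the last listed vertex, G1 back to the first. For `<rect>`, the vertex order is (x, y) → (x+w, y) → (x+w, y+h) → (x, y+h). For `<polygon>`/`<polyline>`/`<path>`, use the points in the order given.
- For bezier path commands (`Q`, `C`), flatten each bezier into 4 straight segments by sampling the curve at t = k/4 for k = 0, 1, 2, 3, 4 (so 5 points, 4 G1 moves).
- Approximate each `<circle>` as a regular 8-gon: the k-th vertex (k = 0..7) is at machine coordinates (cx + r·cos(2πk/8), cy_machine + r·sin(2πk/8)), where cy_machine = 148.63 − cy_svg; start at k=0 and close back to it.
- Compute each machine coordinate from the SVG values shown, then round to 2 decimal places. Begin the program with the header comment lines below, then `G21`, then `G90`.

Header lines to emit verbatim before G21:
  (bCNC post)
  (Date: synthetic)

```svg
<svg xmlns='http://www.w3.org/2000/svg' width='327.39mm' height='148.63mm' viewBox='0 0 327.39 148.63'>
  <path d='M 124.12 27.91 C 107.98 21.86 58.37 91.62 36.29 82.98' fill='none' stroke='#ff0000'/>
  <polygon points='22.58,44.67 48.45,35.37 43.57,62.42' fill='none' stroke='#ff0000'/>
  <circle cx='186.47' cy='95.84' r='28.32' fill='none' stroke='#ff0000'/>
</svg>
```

viewBox `0 0 327.39 148.63` with mm width/height → 1 unit = 1 mm. Flip: y_m = 148.63 − y_svg.

**Shape 1** — `<path>` cubic bezier, stroke `#ff0000` → score (S559, F2253). Control points (SVG): P0=(124.12,27.91), P1=(107.98,21.86), P2=(58.37,91.62), P3=(36.29,82.98); sampled at t=k/4. Machine vertices: (124.12,120.72) → (106.69,113.45) → (82.43,92.21) → (57.06,71.46) → (36.29,65.65). Open path.

**Shape 2** — `<polygon>` regular polygon, stroke `#ff0000` → score (S559, F2253). Machine vertices: (22.58,103.96) → (48.45,113.26) → (43.57,86.21) → (22.58,103.96). Closed: final G1 returns to the first vertex.

**Shape 3** — `<circle>` circle, stroke `#ff0000` → score (S559, F2253). Machine vertices: (214.79,52.79) → (206.50,72.82) → (186.47,81.11) → (166.44,72.82) → (158.15,52.79) → (166.44,32.76) → (186.47,24.47) → (206.50,32.76) → (214.79,52.79). Closed: final G1 returns to the first vertex.

(bCNC post)
(Date: synthetic)
G21
G90
G0 X124.12 Y120.72
M3 S559
G01 X106.69 Y113.45 F2253
G01 X82.43 Y92.21
G01 X57.06 Y71.46
G01 X36.29 Y65.65
M5
G0 X22.58 Y103.96
M3 S559
G01 X48.45 Y113.26 F2253
G01 X43.57 Y86.21
G01 X22.58 Y103.96
M5
G0 X214.79 Y52.79
M3 S559
G01 X206.50 Y72.82 F2253
G01 X186.47 Y81.11
G01 X166.44 Y72.82
G01 X158.15 Y52.79
G01 X166.44 Y32.76
G01 X186.47 Y24.47
G01 X206.50 Y32.76
G01 X214.79 Y52.79
M5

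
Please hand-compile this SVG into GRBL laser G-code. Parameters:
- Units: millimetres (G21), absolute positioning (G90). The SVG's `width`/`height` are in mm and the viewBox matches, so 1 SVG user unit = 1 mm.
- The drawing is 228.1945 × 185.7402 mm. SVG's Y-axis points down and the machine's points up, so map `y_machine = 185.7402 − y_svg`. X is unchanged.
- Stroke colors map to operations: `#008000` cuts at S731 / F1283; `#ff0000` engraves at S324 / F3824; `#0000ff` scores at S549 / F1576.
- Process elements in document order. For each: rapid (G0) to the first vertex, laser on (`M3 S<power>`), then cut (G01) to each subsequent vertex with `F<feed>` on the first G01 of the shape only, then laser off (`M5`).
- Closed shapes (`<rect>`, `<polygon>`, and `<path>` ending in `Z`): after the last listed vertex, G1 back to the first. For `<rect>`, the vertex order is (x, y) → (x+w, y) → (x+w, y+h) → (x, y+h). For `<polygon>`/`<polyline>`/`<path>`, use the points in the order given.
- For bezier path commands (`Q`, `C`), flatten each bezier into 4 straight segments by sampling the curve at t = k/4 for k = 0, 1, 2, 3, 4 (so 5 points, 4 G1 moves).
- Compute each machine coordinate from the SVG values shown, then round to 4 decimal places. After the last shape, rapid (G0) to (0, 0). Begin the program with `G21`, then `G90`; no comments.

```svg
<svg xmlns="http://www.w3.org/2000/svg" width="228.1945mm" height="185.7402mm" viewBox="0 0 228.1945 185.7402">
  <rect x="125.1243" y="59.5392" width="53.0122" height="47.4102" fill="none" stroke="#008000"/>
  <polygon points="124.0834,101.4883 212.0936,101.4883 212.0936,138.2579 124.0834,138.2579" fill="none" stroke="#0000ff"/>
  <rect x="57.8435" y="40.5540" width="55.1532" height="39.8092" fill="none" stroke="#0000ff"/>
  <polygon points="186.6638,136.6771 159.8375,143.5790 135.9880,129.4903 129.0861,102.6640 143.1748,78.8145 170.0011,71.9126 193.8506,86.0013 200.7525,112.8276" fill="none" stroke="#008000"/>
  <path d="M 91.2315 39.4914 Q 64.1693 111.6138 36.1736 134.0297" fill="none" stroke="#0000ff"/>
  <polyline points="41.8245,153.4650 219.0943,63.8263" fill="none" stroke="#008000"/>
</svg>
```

viewBox `0 0 228.1945 185.7402` with mm width/height → 1 unit = 1 mm. Flip: y_m = 185.7402 − y_svg.

**Shape 1** — `<rect>` rectangle, stroke `#008000` → cut (S731, F1283). Machine vertices: (125.1243,126.2010) → (178.1365,126.2010) → (178.1365,78.7908) → (125.1243,78.7908) → (125.1243,126.2010). Closed: final G1 returns to the first vertex.

**Shape 2** — `<polygon>` rectangle, stroke `#0000ff` → score (S549, F1576). Machine vertices: (124.0834,84.2519) → (212.0936,84.2519) → (212.0936,47.4823) → (124.0834,47.4823) → (124.0834,84.2519). Closed: final G1 returns to the first vertex.

**Shape 3** — `<rect>` rectangle, stroke `#0000ff` → score (S549, F1576). Machine vertices: (57.8435,145.1862) → (112.9967,145.1862) → (112.9967,105.3770) → (57.8435,105.3770) → (57.8435,145.1862). Closed: final G1 returns to the first vertex.

**Shape 4** — `<polygon>` regular polygon, stroke `#008000` → cut (S731, F1283). Machine vertices: (186.6638,49.0631) → (159.8375,42.1612) → (135.9880,56.2499) → (129.0861,83.0762) → (143.1748,106.9257) → (170.0011,113.8276) → (193.8506,99.7389) → (200.7525,72.9126) → (186.6638,49.0631). Closed: final G1 returns to the first vertex.

**Shape 5** — `<path>` quadratic bezier, stroke `#0000ff` → score (S549, F1576). Control points (SVG): P0=(91.2315,39.4914), P1=(64.1693,111.6138), P2=(36.1736,134.0297); sampled at t=k/4. Machine vertices: (91.2315,146.2488) → (77.6421,113.2943) → (63.9359,86.5530) → (50.1131,66.0251) → (36.1736,51.7105). Open path.

**Shape 6** — `<polyline>` line segment, stroke `#008000` → cut (S731, F1283). Machine vertices: (41.8245,32.2752) → (219.0943,121.9139). Open path.

G21
G90
G0 X125.1243 Y126.2010
M3 S731
G01 X178.1365 Y126.2010 F1283
G01 X178.1365 Y78.7908
G01 X125.1243 Y78.7908
G01 X125.1243 Y126.2010
M5
G0 X124.0834 Y84.2519
M3 S549
G01 X212.0936 Y84.2519 F1576
G01 X212.0936 Y47.4823
G01 X124.0834 Y47.4823
G01 X124.0834 Y84.2519
M5
G0 X57.8435 Y145.1862
M3 S549
G01 X112.9967 Y145.1862 F1576
G01 X112.9967 Y105.3770
G01 X57.8435 Y105.3770
G01 X57.8435 Y145.1862
M5
G0 X186.6638 Y49.0631
M3 S731
G01 X159.8375 Y42.1612 F1283
G01 X135.9880 Y56.2499
G01 X129.0861 Y83.0762
G01 X143.1748 Y106.9257
G01 X170.0011 Y113.8276
G01 X193.8506 Y99.7389
G01 X200.7525 Y72.9126
G01 X186.6638 Y49.0631
M5
G0 X91.2315 Y146.2488
M3 S549
G01 X77.6421 Y113.2943 F1576
G01 X63.9359 Y86.5530
G01 X50.1131 Y66.0251
G01 X36.1736 Y51.7105
M5
G0 X41.8245 Y32.2752
M3 S731
G01 X219.0943 Y121.9139 F1283
M5
G0 X0.0000 Y0.0000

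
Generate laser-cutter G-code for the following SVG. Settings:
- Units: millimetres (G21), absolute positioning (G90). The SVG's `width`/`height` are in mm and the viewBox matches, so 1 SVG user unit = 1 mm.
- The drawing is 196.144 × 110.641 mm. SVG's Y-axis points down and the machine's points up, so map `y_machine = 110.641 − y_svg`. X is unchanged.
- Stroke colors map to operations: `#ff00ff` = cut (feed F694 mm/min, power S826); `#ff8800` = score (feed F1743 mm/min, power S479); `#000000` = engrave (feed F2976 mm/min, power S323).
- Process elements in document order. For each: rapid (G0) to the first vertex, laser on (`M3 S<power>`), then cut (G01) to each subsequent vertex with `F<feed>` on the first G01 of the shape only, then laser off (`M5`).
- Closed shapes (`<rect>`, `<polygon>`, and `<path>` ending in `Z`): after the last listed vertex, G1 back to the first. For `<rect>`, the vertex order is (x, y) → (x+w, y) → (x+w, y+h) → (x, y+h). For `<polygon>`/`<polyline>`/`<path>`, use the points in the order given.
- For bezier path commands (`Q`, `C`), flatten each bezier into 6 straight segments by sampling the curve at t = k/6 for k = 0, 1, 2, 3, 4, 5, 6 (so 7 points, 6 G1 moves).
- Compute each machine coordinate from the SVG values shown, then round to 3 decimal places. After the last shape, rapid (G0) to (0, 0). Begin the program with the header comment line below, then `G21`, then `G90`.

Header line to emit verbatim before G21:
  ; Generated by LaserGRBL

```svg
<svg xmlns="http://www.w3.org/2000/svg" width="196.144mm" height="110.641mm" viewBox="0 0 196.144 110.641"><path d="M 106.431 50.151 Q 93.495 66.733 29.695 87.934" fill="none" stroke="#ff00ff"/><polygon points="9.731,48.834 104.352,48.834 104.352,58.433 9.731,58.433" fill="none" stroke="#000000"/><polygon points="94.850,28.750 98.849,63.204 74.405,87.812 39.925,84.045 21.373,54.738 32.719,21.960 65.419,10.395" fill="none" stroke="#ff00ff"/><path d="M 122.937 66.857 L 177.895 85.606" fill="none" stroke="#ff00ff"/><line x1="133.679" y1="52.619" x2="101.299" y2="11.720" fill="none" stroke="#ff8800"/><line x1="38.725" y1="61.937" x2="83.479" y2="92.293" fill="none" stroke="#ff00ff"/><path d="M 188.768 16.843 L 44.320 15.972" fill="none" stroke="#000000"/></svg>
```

; Generated by LaserGRBL
G21
G90
G0 X106.431 Y60.490
M3 S826
G01 X100.706 Y54.834 F694
G01 X92.155 Y48.922
G01 X80.779 Y42.753
G01 X66.577 Y36.328
G01 X49.549 Y29.646
G01 X29.695 Y22.707
M5
G0 X9.731 Y61.807
M3 S323
G01 X104.352 Y61.807 F2976
G01 X104.352 Y52.208
G01 X9.731 Y52.208
G01 X9.731 Y61.807
M5
G0 X94.850 Y81.891
M3 S826
G01 X98.849 Y47.437 F694
G01 X74.405 Y22.829
G01 X39.925 Y26.596
G01 X21.373 Y55.903
G01 X32.719 Y88.681
G01 X65.419 Y100.246
G01 X94.850 Y81.891
M5
G0 X122.937 Y43.784
M3 S826
G01 X177.895 Y25.035 F694
M5
G0 X133.679 Y58.022
M3 S479
G01 X101.299 Y98.921 F1743
M5
G0 X38.725 Y48.704
M3 S826
G01 X83.479 Y18.348 F694
M5
G0 X188.768 Y93.798
M3 S323
G01 X44.320 Y94.669 F2976
M5
G0 X0.000 Y0.000

Since the viewBox matches the mm dimensions, user units are millimetres directly. The only transform is the Y-flip y_m = 110.641 − y_svg.

Shape 1 is a quadratic bezier drawn with `<path>`. Its stroke #ff00ff means cut at S826, F694. After flipping Y the toolpath is (106.431,60.490) → (100.706,54.834) → (92.155,48.922) → (80.779,42.753) → (66.577,36.328) → (49.549,29.646) → (29.695,22.707).

Shape 2 is a rectangle drawn with `<polygon>`. Its stroke #000000 means engrave at S323, F2976. After flipping Y the toolpath is (9.731,61.807) → (104.352,61.807) → (104.352,52.208) → (9.731,52.208) → (9.731,61.807), returning to the start.

Shape 3 is a regular polygon drawn with `<polygon>`. Its stroke #ff00ff means cut at S826, F694. After flipping Y the toolpath is (94.850,81.891) → (98.849,47.437) → (74.405,22.829) → (39.925,26.596) → (21.373,55.903) → (32.719,88.681) → (65.419,100.246) → (94.850,81.891), returning to the start.

Shape 4 is a line segment drawn with `<path>`. Its stroke #ff00ff means cut at S826, F694. After flipping Y the toolpath is (122.937,43.784) → (177.895,25.035).

Shape 5 is a line segment drawn with `<line>`. Its stroke #ff8800 means score at S479, F1743. After flipping Y the toolpath is (133.679,58.022) → (101.299,98.921).

Shape 6 is a line segment drawn with `<line>`. Its stroke #ff00ff means cut at S826, F694. After flipping Y the toolpath is (38.725,48.704) → (83.479,18.348).

Shape 7 is a line segment drawn with `<path>`. Its stroke #000000 means engrave at S323, F2976. After flipping Y the toolpath is (188.768,93.798) → (44.320,94.669).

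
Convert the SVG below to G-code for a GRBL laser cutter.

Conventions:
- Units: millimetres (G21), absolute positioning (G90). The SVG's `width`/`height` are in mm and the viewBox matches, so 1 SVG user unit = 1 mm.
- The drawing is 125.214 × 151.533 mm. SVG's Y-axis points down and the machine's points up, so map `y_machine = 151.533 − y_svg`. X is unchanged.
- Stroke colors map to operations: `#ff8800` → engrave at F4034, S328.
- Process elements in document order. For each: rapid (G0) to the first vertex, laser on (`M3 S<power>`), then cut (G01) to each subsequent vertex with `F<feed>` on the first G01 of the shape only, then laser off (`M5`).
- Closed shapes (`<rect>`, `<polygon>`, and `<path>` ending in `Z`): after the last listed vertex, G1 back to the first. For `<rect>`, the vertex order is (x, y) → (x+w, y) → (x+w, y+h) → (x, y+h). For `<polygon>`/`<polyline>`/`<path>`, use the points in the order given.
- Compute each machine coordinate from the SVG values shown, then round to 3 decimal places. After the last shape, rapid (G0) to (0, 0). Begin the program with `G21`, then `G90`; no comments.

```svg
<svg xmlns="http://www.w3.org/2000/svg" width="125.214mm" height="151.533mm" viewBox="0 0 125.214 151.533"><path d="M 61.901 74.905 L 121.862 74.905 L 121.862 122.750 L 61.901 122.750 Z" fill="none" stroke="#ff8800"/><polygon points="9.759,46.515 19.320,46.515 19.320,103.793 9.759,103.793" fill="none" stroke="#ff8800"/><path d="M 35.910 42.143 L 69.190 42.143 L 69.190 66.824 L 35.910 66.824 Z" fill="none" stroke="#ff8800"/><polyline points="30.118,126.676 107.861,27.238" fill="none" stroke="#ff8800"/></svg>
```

G21
G90
G0 X61.901 Y76.628
M3 S328
G01 X121.862 Y76.628 F4034
G01 X121.862 Y28.783
G01 X61.901 Y28.783
G01 X61.901 Y76.628
M5
G0 X9.759 Y105.018
M3 S328
G01 X19.320 Y105.018 F4034
G01 X19.320 Y47.740
G01 X9.759 Y47.740
G01 X9.759 Y105.018
M5
G0 X35.910 Y109.390
M3 S328
G01 X69.190 Y109.390 F4034
G01 X69.190 Y84.709
G01 X35.910 Y84.709
G01 X35.910 Y109.390
M5
G0 X30.118 Y24.857
M3 S328
G01 X107.861 Y124.295 F4034
M5
G0 X0.000 Y0.000

viewBox `0 0 125.214 151.533` with mm width/height → 1 unit = 1 mm. Flip: y_m = 151.533 − y_svg.

**Shape 1** — `<path>` rectangle, stroke `#ff8800` → engrave (S328, F4034). Machine vertices: (61.901,76.628) → (121.862,76.628) → (121.862,28.783) → (61.901,28.783) → (61.901,76.628). Closed: final G1 returns to the first vertex.

**Shape 2** — `<polygon>` rectangle, stroke `#ff8800` → engrave (S328, F4034). Machine vertices: (9.759,105.018) → (19.320,105.018) → (19.320,47.740) → (9.759,47.740) → (9.759,105.018). Closed: final G1 returns to the first vertex.

**Shape 3** — `<path>` rectangle, stroke `#ff8800` → engrave (S328, F4034). Machine vertices: (35.910,109.390) → (69.190,109.390) → (69.190,84.709) → (35.910,84.709) → (35.910,109.390). Closed: final G1 returns to the first vertex.

**Shape 4** — `<polyline>` line segment, stroke `#ff8800` → engrave (S328, F4034). Machine vertices: (30.118,24.857) → (107.861,124.295). Open path.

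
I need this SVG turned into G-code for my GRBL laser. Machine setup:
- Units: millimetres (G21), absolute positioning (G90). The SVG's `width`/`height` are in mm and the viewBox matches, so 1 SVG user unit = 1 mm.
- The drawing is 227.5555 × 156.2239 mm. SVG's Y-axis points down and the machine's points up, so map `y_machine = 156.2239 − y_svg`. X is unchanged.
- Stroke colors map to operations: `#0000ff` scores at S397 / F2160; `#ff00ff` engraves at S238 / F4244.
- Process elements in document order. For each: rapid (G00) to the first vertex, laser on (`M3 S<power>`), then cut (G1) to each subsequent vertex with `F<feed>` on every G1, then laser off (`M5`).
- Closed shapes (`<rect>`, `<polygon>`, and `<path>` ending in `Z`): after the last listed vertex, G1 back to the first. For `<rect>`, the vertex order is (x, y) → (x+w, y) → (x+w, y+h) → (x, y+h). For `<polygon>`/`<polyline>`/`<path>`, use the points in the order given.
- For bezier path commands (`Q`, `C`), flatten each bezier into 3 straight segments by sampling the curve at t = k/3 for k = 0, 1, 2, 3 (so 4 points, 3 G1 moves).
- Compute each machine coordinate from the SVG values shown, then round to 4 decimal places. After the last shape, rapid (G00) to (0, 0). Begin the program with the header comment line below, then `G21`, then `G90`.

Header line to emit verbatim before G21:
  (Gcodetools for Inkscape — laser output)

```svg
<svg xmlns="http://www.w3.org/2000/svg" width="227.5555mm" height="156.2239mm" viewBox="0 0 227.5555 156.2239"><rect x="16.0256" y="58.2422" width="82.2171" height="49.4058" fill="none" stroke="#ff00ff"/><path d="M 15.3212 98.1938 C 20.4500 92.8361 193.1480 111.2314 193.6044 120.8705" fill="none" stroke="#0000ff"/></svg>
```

Since the viewBox matches the mm dimensions, user units are millimetres directly. The only transform is the Y-flip y_m = 156.2239 − y_svg.

Shape 1 is a rectangle drawn with `<rect>`. Its stroke #ff00ff means engrave at S238, F4244. After flipping Y the toolpath is (16.0256,97.9817) → (98.2427,97.9817) → (98.2427,48.5759) → (16.0256,48.5759) → (16.0256,97.9817), returning to the start.

Shape 2 is a cubic bezier drawn with `<path>`. Its stroke #0000ff means score at S397, F2160. After flipping Y the toolpath is (15.3212,58.0301) → (63.7208,56.6742) → (148.3197,46.7072) → (193.6044,35.3534).

(Gcodetools for Inkscape — laser output)
G21
G90
G00 X16.0256 Y97.9817
M3 S238
G1 X98.2427 Y97.9817 F4244
G1 X98.2427 Y48.5759 F4244
G1 X16.0256 Y48.5759 F4244
G1 X16.0256 Y97.9817 F4244
M5
G00 X15.3212 Y58.0301
M3 S397
G1 X63.7208 Y56.6742 F2160
G1 X148.3197 Y46.7072 F2160
G1 X193.6044 Y35.3534 F2160
M5
G00 X0.0000 Y0.0000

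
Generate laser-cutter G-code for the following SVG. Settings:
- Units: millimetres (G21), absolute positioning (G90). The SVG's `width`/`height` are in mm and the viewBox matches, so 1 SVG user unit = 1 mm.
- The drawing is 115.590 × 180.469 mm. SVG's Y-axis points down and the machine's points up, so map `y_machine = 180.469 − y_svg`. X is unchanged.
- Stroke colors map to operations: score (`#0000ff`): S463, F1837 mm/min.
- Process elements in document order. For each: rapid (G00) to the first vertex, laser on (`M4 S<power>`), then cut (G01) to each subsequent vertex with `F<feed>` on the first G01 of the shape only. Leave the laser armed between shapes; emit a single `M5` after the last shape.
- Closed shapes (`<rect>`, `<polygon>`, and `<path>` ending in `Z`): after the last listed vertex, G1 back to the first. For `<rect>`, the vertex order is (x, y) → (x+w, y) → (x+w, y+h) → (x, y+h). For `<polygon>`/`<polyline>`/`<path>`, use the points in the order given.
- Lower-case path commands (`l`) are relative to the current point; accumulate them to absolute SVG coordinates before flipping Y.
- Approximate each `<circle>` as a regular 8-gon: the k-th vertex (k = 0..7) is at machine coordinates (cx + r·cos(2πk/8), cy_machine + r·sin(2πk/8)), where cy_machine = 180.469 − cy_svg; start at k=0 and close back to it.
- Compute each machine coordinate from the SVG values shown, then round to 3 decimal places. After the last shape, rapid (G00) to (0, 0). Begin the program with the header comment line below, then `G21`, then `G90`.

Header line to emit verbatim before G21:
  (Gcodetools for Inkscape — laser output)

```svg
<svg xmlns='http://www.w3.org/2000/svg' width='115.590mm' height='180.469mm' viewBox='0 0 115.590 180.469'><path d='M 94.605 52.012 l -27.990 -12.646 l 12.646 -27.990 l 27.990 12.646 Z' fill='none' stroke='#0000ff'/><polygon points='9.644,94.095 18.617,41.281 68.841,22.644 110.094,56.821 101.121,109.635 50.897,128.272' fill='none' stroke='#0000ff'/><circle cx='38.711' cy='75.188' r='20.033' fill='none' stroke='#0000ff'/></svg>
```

1 u = 1 mm; y_m = 180.469 − y.

[1] `<path>` regular polygon, #0000ff→score S463 F1837: (94.605,128.457) → (66.615,141.103) → (79.261,169.093) → (107.251,156.447) → (94.605,128.457) (closed)

[2] `<polygon>` regular polygon, #0000ff→score S463 F1837: (9.644,86.374) → (18.617,139.188) → (68.841,157.825) → (110.094,123.648) → (101.121,70.834) → (50.897,52.197) → (9.644,86.374) (closed)

[3] `<circle>` circle, #0000ff→score S463 F1837: (58.744,105.281) → (52.876,119.446) → (38.711,125.314) → (24.546,119.446) → (18.678,105.281) → (24.546,91.116) → (38.711,85.248) → (52.876,91.116) → (58.744,105.281) (closed)

(Gcodetools for Inkscape — laser output)
G21
G90
G00 X94.605 Y128.457
M4 S463
G01 X66.615 Y141.103 F1837
G01 X79.261 Y169.093
G01 X107.251 Y156.447
G01 X94.605 Y128.457
G00 X9.644 Y86.374
M4 S463
G01 X18.617 Y139.188 F1837
G01 X68.841 Y157.825
G01 X110.094 Y123.648
G01 X101.121 Y70.834
G01 X50.897 Y52.197
G01 X9.644 Y86.374
G00 X58.744 Y105.281
M4 S463
G01 X52.876 Y119.446 F1837
G01 X38.711 Y125.314
G01 X24.546 Y119.446
G01 X18.678 Y105.281
G01 X24.546 Y91.116
G01 X38.711 Y85.248
G01 X52.876 Y91.116
G01 X58.744 Y105.281
M5
G00 X0.000 Y0.000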